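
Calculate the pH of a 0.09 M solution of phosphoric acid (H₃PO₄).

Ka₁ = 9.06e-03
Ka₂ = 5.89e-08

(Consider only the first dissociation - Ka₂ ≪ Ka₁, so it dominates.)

First dissociation dominates. From Ka₁ = [H⁺][HA⁻]/[H₂A], x² + Ka₁·x − Ka₁·C = 0 with C = 0.09 M and Ka₁ = 9.06e-03. Solving: [H⁺] = (−Ka₁ + √(Ka₁² + 4·Ka₁·C)) / 2 = 2.4382e-02 M. pH = -log(2.4382e-02) = 1.61.

pH = 1.61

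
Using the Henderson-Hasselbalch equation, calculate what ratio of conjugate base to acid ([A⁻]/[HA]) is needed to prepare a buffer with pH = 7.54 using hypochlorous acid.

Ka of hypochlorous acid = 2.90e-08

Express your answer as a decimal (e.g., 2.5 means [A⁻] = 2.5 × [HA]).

pKa = -log(2.90e-08) = 7.5376. pH = pKa + log([A⁻]/[HA]), so log([A⁻]/[HA]) = pH − pKa = 7.54 − 7.5376 = 0.0024. [A⁻]/[HA] = 10^(0.0024) = 1.01

[A⁻]/[HA] = 1.01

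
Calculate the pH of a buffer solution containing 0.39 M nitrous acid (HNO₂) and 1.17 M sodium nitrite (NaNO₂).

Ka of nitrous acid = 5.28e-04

pKa = -log(5.28e-04) = 3.28. pH = pKa + log([A⁻]/[HA]) = 3.28 + log(1.17/0.39)

pH = 3.75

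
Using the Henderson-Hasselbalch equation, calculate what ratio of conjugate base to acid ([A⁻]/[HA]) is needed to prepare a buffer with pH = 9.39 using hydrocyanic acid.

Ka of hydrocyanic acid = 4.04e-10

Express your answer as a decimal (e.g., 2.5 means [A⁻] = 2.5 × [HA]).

pKa = -log(4.04e-10) = 9.3936. pH = pKa + log([A⁻]/[HA]), so log([A⁻]/[HA]) = pH − pKa = 9.39 − 9.3936 = -0.0036. [A⁻]/[HA] = 10^(-0.0036) = 0.992

[A⁻]/[HA] = 0.992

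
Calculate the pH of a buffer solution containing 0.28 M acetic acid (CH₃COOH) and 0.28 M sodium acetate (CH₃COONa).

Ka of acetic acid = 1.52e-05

pKa = -log(1.52e-05) = 4.82. pH = pKa + log([A⁻]/[HA]) = 4.82 + log(0.28/0.28)

pH = 4.82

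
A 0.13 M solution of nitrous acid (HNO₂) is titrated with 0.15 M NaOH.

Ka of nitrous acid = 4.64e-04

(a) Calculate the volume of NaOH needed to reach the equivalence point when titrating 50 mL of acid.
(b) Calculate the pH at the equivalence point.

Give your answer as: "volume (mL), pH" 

moles acid = 0.13 × 50/1000 = 0.0065 mol; V_base = moles/0.15 × 1000 = 43.3 mL. At equivalence only the conjugate base is present: [A⁻] = 0.0065/0.093 = 6.9643e-02 M. Kb = Kw/Ka = 2.16e-11; [OH⁻] = √(Kb × [A⁻]) = 1.2251e-06; pOH = 5.91; pH = 14 - pOH = 8.09.

V = 43.3 mL, pH = 8.09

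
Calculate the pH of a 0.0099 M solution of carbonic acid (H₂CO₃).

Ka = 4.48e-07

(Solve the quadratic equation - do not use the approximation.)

x² + Ka×x - Ka×C = 0. Using quadratic formula: [H⁺] = 6.6374e-05

pH = 4.18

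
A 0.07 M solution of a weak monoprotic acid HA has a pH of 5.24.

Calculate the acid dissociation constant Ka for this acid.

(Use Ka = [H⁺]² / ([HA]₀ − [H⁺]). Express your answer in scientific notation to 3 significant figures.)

[H⁺] = 10^(−pH) = 10^(−5.24) = 5.754e-06 M. For HA ⇌ H⁺ + A⁻, Ka = [H⁺][A⁻]/[HA] = [H⁺]² / ([HA]₀ − [H⁺]) = (5.754e-06)² / (0.07 − 5.754e-06) = 4.73e-10.

K_a = 4.73e-10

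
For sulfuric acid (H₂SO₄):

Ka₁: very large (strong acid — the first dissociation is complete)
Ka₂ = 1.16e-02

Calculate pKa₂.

pKa₂ = -log(Ka₂) = -log(1.16e-02) = 1.94.

pK_{a2} = 1.94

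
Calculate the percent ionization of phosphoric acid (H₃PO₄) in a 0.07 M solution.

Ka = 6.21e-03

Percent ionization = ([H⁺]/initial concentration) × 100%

Using Ka equilibrium: x² + Ka×x - Ka×C = 0. Solving: [H⁺] = 1.7974e-02. Percent = (1.7974e-02/0.07) × 100

Percent ionization = 25.7%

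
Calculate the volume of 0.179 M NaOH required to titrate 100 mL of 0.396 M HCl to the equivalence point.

At equivalence: moles acid = moles base. moles HCl = 0.396 × 100/1000 = 0.0396 mol. V_base = moles / 0.179 × 1000 = 221.2 mL.

V_{base} = 221.2 mL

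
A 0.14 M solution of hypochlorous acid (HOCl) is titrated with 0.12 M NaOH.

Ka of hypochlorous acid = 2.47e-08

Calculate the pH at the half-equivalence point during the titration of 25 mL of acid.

At half-equivalence [HA] = [A⁻], so Henderson-Hasselbalch gives pH = pKa = -log(2.47e-08) = 7.61.

pH = pKa = 7.61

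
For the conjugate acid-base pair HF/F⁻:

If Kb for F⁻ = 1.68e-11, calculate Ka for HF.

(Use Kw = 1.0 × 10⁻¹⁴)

For a conjugate pair Ka × Kb = Kw, so Ka = Kw/Kb = 1.0 × 10⁻¹⁴ / 1.68e-11 = 5.95e-04.

K_a = 5.95e-04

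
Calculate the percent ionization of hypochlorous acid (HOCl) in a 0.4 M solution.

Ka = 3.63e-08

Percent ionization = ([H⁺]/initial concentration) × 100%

Using Ka equilibrium: x² + Ka×x - Ka×C = 0. Solving: [H⁺] = 1.2048e-04. Percent = (1.2048e-04/0.4) × 100

Percent ionization = 0.0301%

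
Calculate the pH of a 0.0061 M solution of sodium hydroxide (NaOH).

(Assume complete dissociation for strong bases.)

[OH⁻] = 0.0061 M for strong base. pOH = -log[OH⁻] = 2.21, pH = 14 - pOH

pH = 11.79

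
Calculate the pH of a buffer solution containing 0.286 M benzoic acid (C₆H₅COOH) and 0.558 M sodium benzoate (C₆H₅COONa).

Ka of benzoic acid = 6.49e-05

pKa = -log(6.49e-05) = 4.19. pH = pKa + log([A⁻]/[HA]) = 4.19 + log(0.558/0.286)

pH = 4.48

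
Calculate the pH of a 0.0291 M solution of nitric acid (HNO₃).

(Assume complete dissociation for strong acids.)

[H⁺] = 0.0291 M for strong acid. pH = -log[H⁺] = -log(0.0291)

pH = 1.54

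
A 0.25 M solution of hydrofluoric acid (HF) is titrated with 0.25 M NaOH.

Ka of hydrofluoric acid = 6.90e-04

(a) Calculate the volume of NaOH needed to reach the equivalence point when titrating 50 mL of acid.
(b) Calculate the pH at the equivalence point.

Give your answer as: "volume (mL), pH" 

moles acid = 0.25 × 50/1000 = 0.0125 mol; V_base = moles/0.25 × 1000 = 50.0 mL. At equivalence only the conjugate base is present: [A⁻] = 0.0125/0.100 = 1.2500e-01 M. Kb = Kw/Ka = 1.45e-11; [OH⁻] = √(Kb × [A⁻]) = 1.3460e-06; pOH = 5.87; pH = 14 - pOH = 8.13.

V = 50.0 mL, pH = 8.13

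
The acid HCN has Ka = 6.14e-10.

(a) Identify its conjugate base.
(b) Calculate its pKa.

(a) The conjugate base is formed by removing one H⁺ from HCN, giving CN⁻. (b) pKa = -log(Ka) = -log(6.14e-10) = 9.21.

Conjugate base: CN⁻; pK_a = 9.21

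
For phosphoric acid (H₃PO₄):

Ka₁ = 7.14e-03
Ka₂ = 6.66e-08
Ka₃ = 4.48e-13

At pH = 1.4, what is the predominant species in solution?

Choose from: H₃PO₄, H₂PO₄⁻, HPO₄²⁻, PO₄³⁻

pKa₁ = 2.15, pKa₂ = 7.18, pKa₃ = 12.35. For a polyprotic acid the predominant species crosses at each pKa: below pKa_n the protonated form dominates, above it the deprotonated form does. At pH = 1.4, the predominant species is H₃PO₄.

H₃PO₄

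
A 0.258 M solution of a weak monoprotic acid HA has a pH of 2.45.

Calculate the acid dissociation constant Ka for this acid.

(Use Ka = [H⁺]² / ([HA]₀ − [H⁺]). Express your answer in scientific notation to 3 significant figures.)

[H⁺] = 10^(−pH) = 10^(−2.45) = 3.548e-03 M. For HA ⇌ H⁺ + A⁻, Ka = [H⁺][A⁻]/[HA] = [H⁺]² / ([HA]₀ − [H⁺]) = (3.548e-03)² / (0.258 − 3.548e-03) = 4.95e-05.

K_a = 4.95e-05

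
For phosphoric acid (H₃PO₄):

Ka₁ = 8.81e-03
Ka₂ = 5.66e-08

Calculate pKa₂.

pKa₂ = -log(Ka₂) = -log(5.66e-08) = 7.25.

pK_{a2} = 7.25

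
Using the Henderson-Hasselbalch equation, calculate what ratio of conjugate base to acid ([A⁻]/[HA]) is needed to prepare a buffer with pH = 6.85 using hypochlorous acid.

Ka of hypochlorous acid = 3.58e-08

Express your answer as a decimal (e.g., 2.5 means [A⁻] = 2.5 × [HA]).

pKa = -log(3.58e-08) = 7.4461. pH = pKa + log([A⁻]/[HA]), so log([A⁻]/[HA]) = pH − pKa = 6.85 − 7.4461 = -0.5961. [A⁻]/[HA] = 10^(-0.5961) = 0.253

[A⁻]/[HA] = 0.253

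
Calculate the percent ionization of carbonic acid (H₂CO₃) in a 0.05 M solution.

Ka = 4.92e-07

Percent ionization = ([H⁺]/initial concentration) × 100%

Using Ka equilibrium: x² + Ka×x - Ka×C = 0. Solving: [H⁺] = 1.5660e-04. Percent = (1.5660e-04/0.05) × 100

Percent ionization = 0.313%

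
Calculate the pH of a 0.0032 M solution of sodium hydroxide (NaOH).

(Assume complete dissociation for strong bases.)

[OH⁻] = 0.0032 M for strong base. pOH = -log[OH⁻] = 2.49, pH = 14 - pOH

pH = 11.51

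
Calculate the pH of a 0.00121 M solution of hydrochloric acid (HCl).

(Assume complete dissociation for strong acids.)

[H⁺] = 0.00121 M for strong acid. pH = -log[H⁺] = -log(0.00121)

pH = 2.92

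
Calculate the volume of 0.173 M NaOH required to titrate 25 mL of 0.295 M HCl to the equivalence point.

At equivalence: moles acid = moles base. moles HCl = 0.295 × 25/1000 = 0.007375 mol. V_base = moles / 0.173 × 1000 = 42.6 mL.

V_{base} = 42.6 mL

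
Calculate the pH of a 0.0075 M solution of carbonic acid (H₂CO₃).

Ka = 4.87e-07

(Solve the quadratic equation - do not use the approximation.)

x² + Ka×x - Ka×C = 0. Using quadratic formula: [H⁺] = 6.0193e-05

pH = 4.22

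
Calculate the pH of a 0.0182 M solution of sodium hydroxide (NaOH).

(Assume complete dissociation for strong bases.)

[OH⁻] = 0.0182 M for strong base. pOH = -log[OH⁻] = 1.74, pH = 14 - pOH

pH = 12.26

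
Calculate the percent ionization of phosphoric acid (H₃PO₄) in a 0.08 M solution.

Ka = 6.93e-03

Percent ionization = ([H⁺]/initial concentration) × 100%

Using Ka equilibrium: x² + Ka×x - Ka×C = 0. Solving: [H⁺] = 2.0334e-02. Percent = (2.0334e-02/0.08) × 100

Percent ionization = 25.4%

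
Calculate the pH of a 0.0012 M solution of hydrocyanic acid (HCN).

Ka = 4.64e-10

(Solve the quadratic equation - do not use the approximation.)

x² + Ka×x - Ka×C = 0. Using quadratic formula: [H⁺] = 7.4596e-07

pH = 6.13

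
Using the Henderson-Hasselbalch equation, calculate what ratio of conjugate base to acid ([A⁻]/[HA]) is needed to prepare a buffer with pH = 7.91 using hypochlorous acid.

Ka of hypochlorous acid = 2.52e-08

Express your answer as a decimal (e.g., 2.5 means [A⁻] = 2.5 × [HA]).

pKa = -log(2.52e-08) = 7.5986. pH = pKa + log([A⁻]/[HA]), so log([A⁻]/[HA]) = pH − pKa = 7.91 − 7.5986 = 0.3114. [A⁻]/[HA] = 10^(0.3114) = 2.05

[A⁻]/[HA] = 2.05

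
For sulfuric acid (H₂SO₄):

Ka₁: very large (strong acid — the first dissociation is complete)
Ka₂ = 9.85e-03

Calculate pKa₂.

pKa₂ = -log(Ka₂) = -log(9.85e-03) = 2.01.

pK_{a2} = 2.01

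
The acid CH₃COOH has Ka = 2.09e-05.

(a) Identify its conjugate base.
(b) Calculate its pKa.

(a) The conjugate base is formed by removing one H⁺ from CH₃COOH, giving CH₃COO⁻. (b) pKa = -log(Ka) = -log(2.09e-05) = 4.68.

Conjugate base: CH₃COO⁻; pK_a = 4.68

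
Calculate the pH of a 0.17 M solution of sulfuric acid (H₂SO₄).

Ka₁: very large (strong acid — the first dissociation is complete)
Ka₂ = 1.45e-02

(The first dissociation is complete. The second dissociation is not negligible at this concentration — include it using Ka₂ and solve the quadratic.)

First dissociation is complete: [H⁺]₀ = [HSO₄⁻]₀ = C = 0.17 M. Second dissociation HSO₄⁻ ⇌ H⁺ + SO₄²⁻: let x = [SO₄²⁻]. Ka₂ = (C + x)·x / (C − x) = 1.45e-02 → x² + (C + Ka₂)·x − Ka₂·C = 0 → x² + 0.18450·x − 2.465e-03 = 0. x = (−0.18450 + √(0.18450² + 4 × 2.465e-03)) / 2 = 1.2512e-02 M. [H⁺] = C + x = 0.17 + 1.2512e-02 = 1.8251e-01 M. pH = -log(1.8251e-01) = 0.74.

pH = 0.74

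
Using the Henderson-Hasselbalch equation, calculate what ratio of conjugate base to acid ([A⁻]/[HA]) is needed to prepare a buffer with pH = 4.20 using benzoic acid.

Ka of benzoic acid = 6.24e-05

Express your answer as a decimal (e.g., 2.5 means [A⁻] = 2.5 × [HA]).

pKa = -log(6.24e-05) = 4.2048. pH = pKa + log([A⁻]/[HA]), so log([A⁻]/[HA]) = pH − pKa = 4.20 − 4.2048 = -0.0048. [A⁻]/[HA] = 10^(-0.0048) = 0.989

[A⁻]/[HA] = 0.989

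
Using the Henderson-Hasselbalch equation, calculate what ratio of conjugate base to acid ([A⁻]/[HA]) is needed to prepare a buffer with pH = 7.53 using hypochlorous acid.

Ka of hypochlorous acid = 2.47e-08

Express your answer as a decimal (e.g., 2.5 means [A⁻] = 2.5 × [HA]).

pKa = -log(2.47e-08) = 7.6073. pH = pKa + log([A⁻]/[HA]), so log([A⁻]/[HA]) = pH − pKa = 7.53 − 7.6073 = -0.0773. [A⁻]/[HA] = 10^(-0.0773) = 0.837

[A⁻]/[HA] = 0.837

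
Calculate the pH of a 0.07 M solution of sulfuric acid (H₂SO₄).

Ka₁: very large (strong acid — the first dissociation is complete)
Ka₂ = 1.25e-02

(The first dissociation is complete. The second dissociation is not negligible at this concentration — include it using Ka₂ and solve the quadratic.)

First dissociation is complete: [H⁺]₀ = [HSO₄⁻]₀ = C = 0.07 M. Second dissociation HSO₄⁻ ⇌ H⁺ + SO₄²⁻: let x = [SO₄²⁻]. Ka₂ = (C + x)·x / (C − x) = 1.25e-02 → x² + (C + Ka₂)·x − Ka₂·C = 0 → x² + 0.08250·x − 8.750e-04 = 0. x = (−0.08250 + √(0.08250² + 4 × 8.750e-04)) / 2 = 9.5099e-03 M. [H⁺] = C + x = 0.07 + 9.5099e-03 = 7.9510e-02 M. pH = -log(7.9510e-02) = 1.10.

pH = 1.10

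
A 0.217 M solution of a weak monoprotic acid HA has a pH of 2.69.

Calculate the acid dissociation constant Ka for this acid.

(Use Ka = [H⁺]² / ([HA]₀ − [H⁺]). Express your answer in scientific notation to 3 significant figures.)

[H⁺] = 10^(−pH) = 10^(−2.69) = 2.042e-03 M. For HA ⇌ H⁺ + A⁻, Ka = [H⁺][A⁻]/[HA] = [H⁺]² / ([HA]₀ − [H⁺]) = (2.042e-03)² / (0.217 − 2.042e-03) = 1.94e-05.

K_a = 1.94e-05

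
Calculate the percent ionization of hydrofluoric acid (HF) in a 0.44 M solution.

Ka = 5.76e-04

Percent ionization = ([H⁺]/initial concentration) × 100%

Using Ka equilibrium: x² + Ka×x - Ka×C = 0. Solving: [H⁺] = 1.5634e-02. Percent = (1.5634e-02/0.44) × 100

Percent ionization = 3.55%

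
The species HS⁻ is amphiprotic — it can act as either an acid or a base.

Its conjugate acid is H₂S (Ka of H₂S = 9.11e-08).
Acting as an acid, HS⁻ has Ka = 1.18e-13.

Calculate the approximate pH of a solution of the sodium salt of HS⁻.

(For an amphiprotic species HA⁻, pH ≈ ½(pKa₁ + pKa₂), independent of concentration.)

pKa₁ = -log(9.11e-08) = 7.04; pKa₂ = -log(1.18e-13) = 12.93. For an amphiprotic species, pH ≈ ½(pKa₁ + pKa₂) = ½(7.04 + 12.93) = 9.98.

pH = 9.98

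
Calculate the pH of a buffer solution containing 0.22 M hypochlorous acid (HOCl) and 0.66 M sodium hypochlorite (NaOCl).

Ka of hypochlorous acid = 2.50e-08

pKa = -log(2.50e-08) = 7.60. pH = pKa + log([A⁻]/[HA]) = 7.60 + log(0.66/0.22)

pH = 8.08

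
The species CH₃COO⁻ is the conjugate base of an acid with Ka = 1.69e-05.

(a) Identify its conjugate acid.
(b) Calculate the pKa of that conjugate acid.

(a) The conjugate acid is formed by adding one H⁺ to CH₃COO⁻, giving CH₃COOH. (b) pKa = -log(Ka) = -log(1.69e-05) = 4.77.

Conjugate acid: CH₃COOH; pK_a = 4.77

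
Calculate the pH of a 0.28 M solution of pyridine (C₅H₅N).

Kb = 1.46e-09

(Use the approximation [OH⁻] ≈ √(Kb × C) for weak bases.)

[OH⁻] = √(Kb × C) = √(1.46e-09 × 0.28) = 2.0219e-05. pOH = 4.69, pH = 14 - pOH

pH = 9.31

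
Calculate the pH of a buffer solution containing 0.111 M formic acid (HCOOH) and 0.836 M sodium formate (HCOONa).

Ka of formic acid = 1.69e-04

pKa = -log(1.69e-04) = 3.77. pH = pKa + log([A⁻]/[HA]) = 3.77 + log(0.836/0.111)

pH = 4.65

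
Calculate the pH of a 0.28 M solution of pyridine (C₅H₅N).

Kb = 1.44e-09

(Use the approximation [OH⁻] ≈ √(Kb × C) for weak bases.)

[OH⁻] = √(Kb × C) = √(1.44e-09 × 0.28) = 2.0080e-05. pOH = 4.70, pH = 14 - pOH

pH = 9.30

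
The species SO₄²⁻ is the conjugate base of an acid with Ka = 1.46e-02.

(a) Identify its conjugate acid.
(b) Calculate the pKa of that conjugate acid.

(a) The conjugate acid is formed by adding one H⁺ to SO₄²⁻, giving HSO₄⁻. (b) pKa = -log(Ka) = -log(1.46e-02) = 1.84.

Conjugate acid: HSO₄⁻; pK_a = 1.84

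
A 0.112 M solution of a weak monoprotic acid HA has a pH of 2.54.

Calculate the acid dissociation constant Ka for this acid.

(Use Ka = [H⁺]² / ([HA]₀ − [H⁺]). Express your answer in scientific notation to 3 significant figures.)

[H⁺] = 10^(−pH) = 10^(−2.54) = 2.884e-03 M. For HA ⇌ H⁺ + A⁻, Ka = [H⁺][A⁻]/[HA] = [H⁺]² / ([HA]₀ − [H⁺]) = (2.884e-03)² / (0.112 − 2.884e-03) = 7.62e-05.

K_a = 7.62e-05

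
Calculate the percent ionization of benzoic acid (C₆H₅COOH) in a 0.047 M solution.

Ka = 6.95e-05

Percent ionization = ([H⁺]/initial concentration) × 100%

Using Ka equilibrium: x² + Ka×x - Ka×C = 0. Solving: [H⁺] = 1.7729e-03. Percent = (1.7729e-03/0.047) × 100

Percent ionization = 3.77%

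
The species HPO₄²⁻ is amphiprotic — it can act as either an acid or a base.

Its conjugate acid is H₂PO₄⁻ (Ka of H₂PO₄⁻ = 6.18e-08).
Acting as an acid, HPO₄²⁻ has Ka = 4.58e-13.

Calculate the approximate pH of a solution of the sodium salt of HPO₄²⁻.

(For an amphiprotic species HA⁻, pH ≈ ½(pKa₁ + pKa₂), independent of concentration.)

pKa₁ = -log(6.18e-08) = 7.21; pKa₂ = -log(4.58e-13) = 12.34. For an amphiprotic species, pH ≈ ½(pKa₁ + pKa₂) = ½(7.21 + 12.34) = 9.77.

pH = 9.77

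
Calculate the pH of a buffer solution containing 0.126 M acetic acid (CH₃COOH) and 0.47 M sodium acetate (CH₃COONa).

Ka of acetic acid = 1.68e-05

pKa = -log(1.68e-05) = 4.77. pH = pKa + log([A⁻]/[HA]) = 4.77 + log(0.47/0.126)

pH = 5.35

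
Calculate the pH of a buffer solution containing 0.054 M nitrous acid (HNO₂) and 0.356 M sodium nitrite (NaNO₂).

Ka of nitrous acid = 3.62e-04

pKa = -log(3.62e-04) = 3.44. pH = pKa + log([A⁻]/[HA]) = 3.44 + log(0.356/0.054)

pH = 4.26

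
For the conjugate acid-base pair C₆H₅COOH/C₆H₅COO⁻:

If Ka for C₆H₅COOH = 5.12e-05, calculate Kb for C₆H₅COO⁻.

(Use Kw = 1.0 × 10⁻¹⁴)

For a conjugate pair Ka × Kb = Kw, so Kb = Kw/Ka = 1.0 × 10⁻¹⁴ / 5.12e-05 = 1.95e-10.

K_b = 1.95e-10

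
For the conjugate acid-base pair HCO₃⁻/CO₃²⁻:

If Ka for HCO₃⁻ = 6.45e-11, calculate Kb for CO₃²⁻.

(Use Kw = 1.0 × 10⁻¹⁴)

For a conjugate pair Ka × Kb = Kw, so Kb = Kw/Ka = 1.0 × 10⁻¹⁴ / 6.45e-11 = 1.55e-04.

K_b = 1.55e-04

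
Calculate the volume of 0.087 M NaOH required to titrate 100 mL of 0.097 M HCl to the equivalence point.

At equivalence: moles acid = moles base. moles HCl = 0.097 × 100/1000 = 0.0097 mol. V_base = moles / 0.087 × 1000 = 111.5 mL.

V_{base} = 111.5 mL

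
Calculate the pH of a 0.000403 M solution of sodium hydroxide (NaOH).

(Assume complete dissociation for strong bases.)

[OH⁻] = 0.000403 M for strong base. pOH = -log[OH⁻] = 3.39, pH = 14 - pOH

pH = 10.61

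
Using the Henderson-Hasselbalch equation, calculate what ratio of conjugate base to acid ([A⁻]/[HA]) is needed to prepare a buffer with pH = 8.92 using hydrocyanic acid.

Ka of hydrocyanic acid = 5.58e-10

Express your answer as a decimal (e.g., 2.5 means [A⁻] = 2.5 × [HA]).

pKa = -log(5.58e-10) = 9.2534. pH = pKa + log([A⁻]/[HA]), so log([A⁻]/[HA]) = pH − pKa = 8.92 − 9.2534 = -0.3334. [A⁻]/[HA] = 10^(-0.3334) = 0.464

[A⁻]/[HA] = 0.464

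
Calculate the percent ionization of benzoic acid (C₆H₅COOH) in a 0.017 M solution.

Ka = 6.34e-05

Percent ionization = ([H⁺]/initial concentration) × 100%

Using Ka equilibrium: x² + Ka×x - Ka×C = 0. Solving: [H⁺] = 1.0070e-03. Percent = (1.0070e-03/0.017) × 100

Percent ionization = 5.92%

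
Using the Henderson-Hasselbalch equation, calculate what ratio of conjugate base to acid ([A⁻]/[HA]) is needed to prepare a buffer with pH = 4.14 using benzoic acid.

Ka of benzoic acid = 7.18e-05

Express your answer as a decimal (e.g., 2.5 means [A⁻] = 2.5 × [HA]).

pKa = -log(7.18e-05) = 4.1439. pH = pKa + log([A⁻]/[HA]), so log([A⁻]/[HA]) = pH − pKa = 4.14 − 4.1439 = -0.0039. [A⁻]/[HA] = 10^(-0.0039) = 0.991

[A⁻]/[HA] = 0.991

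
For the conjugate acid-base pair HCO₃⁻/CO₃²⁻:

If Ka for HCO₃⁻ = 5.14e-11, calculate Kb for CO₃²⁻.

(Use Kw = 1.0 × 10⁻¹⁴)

For a conjugate pair Ka × Kb = Kw, so Kb = Kw/Ka = 1.0 × 10⁻¹⁴ / 5.14e-11 = 1.95e-04.

K_b = 1.95e-04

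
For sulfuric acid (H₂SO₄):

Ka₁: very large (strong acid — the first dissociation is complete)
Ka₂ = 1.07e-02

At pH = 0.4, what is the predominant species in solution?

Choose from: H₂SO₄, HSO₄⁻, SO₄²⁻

The first dissociation is complete, so H₂SO₄ itself is never the predominant species in water; pKa₂ = -log(1.07e-02) = 1.97. For a polyprotic acid the predominant species crosses at each pKa: below pKa_n the protonated form dominates, above it the deprotonated form does. At pH = 0.4, the predominant species is HSO₄⁻.

HSO₄⁻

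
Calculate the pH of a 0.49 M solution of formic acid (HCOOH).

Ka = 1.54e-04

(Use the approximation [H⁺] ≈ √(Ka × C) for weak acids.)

[H⁺] = √(Ka × C) = √(1.54e-04 × 0.49) = 8.6868e-03. pH = -log(8.6868e-03)

pH = 2.06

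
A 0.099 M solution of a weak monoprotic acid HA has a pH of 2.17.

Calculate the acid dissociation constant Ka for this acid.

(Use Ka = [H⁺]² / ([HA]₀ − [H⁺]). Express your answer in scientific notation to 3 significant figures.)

[H⁺] = 10^(−pH) = 10^(−2.17) = 6.761e-03 M. For HA ⇌ H⁺ + A⁻, Ka = [H⁺][A⁻]/[HA] = [H⁺]² / ([HA]₀ − [H⁺]) = (6.761e-03)² / (0.099 − 6.761e-03) = 4.96e-04.

K_a = 4.96e-04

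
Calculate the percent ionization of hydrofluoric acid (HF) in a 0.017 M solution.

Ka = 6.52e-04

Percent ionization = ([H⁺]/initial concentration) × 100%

Using Ka equilibrium: x² + Ka×x - Ka×C = 0. Solving: [H⁺] = 3.0192e-03. Percent = (3.0192e-03/0.017) × 100

Percent ionization = 17.8%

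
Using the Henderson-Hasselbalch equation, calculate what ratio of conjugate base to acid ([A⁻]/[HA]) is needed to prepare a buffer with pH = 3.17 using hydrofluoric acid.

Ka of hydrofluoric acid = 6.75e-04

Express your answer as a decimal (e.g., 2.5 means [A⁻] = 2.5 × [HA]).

pKa = -log(6.75e-04) = 3.1707. pH = pKa + log([A⁻]/[HA]), so log([A⁻]/[HA]) = pH − pKa = 3.17 − 3.1707 = -0.0007. [A⁻]/[HA] = 10^(-0.0007) = 0.998

[A⁻]/[HA] = 0.998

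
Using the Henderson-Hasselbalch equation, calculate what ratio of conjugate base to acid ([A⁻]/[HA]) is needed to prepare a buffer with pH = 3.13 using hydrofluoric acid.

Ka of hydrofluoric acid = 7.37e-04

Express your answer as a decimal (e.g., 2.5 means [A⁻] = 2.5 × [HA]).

pKa = -log(7.37e-04) = 3.1325. pH = pKa + log([A⁻]/[HA]), so log([A⁻]/[HA]) = pH − pKa = 3.13 − 3.1325 = -0.0025. [A⁻]/[HA] = 10^(-0.0025) = 0.994

[A⁻]/[HA] = 0.994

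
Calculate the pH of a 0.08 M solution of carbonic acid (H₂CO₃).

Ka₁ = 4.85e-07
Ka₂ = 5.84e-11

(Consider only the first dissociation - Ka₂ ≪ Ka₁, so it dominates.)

First dissociation dominates. From Ka₁ = [H⁺][HA⁻]/[H₂A], x² + Ka₁·x − Ka₁·C = 0 with C = 0.08 M and Ka₁ = 4.85e-07. Solving: [H⁺] = (−Ka₁ + √(Ka₁² + 4·Ka₁·C)) / 2 = 1.9673e-04 M. pH = -log(1.9673e-04) = 3.71.

pH = 3.71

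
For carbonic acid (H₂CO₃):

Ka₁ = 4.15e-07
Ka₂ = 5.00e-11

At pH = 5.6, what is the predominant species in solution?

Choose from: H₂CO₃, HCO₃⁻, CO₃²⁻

pKa₁ = 6.38, pKa₂ = 10.30. For a polyprotic acid the predominant species crosses at each pKa: below pKa_n the protonated form dominates, above it the deprotonated form does. At pH = 5.6, the predominant species is H₂CO₃.

H₂CO₃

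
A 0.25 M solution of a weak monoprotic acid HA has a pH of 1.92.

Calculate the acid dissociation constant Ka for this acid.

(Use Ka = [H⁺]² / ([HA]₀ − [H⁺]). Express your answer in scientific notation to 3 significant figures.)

[H⁺] = 10^(−pH) = 10^(−1.92) = 1.202e-02 M. For HA ⇌ H⁺ + A⁻, Ka = [H⁺][A⁻]/[HA] = [H⁺]² / ([HA]₀ − [H⁺]) = (1.202e-02)² / (0.25 − 1.202e-02) = 6.07e-04.

K_a = 6.07e-04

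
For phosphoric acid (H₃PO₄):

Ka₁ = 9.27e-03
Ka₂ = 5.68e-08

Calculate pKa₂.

pKa₂ = -log(Ka₂) = -log(5.68e-08) = 7.25.

pK_{a2} = 7.25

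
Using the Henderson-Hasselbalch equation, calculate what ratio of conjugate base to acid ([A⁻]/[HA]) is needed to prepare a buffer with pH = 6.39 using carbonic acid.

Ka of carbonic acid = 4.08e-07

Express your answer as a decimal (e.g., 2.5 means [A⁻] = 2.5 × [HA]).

pKa = -log(4.08e-07) = 6.3893. pH = pKa + log([A⁻]/[HA]), so log([A⁻]/[HA]) = pH − pKa = 6.39 − 6.3893 = 0.0007. [A⁻]/[HA] = 10^(0.0007) = 1.00

[A⁻]/[HA] = 1.00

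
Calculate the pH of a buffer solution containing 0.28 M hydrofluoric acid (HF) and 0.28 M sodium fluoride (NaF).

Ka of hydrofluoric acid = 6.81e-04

pKa = -log(6.81e-04) = 3.17. pH = pKa + log([A⁻]/[HA]) = 3.17 + log(0.28/0.28)

pH = 3.17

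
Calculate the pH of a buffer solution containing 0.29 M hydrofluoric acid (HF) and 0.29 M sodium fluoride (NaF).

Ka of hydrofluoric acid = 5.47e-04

pKa = -log(5.47e-04) = 3.26. pH = pKa + log([A⁻]/[HA]) = 3.26 + log(0.29/0.29)

pH = 3.26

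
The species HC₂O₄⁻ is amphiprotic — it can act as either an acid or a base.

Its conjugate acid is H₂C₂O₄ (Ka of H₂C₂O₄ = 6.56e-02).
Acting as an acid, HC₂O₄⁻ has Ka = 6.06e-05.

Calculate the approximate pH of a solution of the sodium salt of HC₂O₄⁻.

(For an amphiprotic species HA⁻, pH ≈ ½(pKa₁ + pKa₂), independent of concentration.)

pKa₁ = -log(6.56e-02) = 1.18; pKa₂ = -log(6.06e-05) = 4.22. For an amphiprotic species, pH ≈ ½(pKa₁ + pKa₂) = ½(1.18 + 4.22) = 2.70.

pH = 2.70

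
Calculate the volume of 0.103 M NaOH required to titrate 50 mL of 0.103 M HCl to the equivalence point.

At equivalence: moles acid = moles base. moles HCl = 0.103 × 50/1000 = 0.00515 mol. V_base = moles / 0.103 × 1000 = 50.0 mL.

V_{base} = 50.0 mL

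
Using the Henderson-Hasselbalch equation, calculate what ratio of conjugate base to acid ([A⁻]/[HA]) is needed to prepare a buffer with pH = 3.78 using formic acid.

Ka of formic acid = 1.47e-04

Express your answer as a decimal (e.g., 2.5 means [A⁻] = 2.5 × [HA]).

pKa = -log(1.47e-04) = 3.8327. pH = pKa + log([A⁻]/[HA]), so log([A⁻]/[HA]) = pH − pKa = 3.78 − 3.8327 = -0.0527. [A⁻]/[HA] = 10^(-0.0527) = 0.886

[A⁻]/[HA] = 0.886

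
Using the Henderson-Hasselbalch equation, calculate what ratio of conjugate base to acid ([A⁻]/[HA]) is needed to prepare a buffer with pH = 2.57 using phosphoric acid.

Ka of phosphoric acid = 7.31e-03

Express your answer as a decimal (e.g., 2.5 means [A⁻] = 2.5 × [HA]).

pKa = -log(7.31e-03) = 2.1361. pH = pKa + log([A⁻]/[HA]), so log([A⁻]/[HA]) = pH − pKa = 2.57 − 2.1361 = 0.4339. [A⁻]/[HA] = 10^(0.4339) = 2.72

[A⁻]/[HA] = 2.72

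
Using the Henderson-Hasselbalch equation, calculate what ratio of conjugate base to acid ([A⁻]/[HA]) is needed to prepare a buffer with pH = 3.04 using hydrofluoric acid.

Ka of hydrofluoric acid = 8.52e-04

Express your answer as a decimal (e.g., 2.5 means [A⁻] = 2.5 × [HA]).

pKa = -log(8.52e-04) = 3.0696. pH = pKa + log([A⁻]/[HA]), so log([A⁻]/[HA]) = pH − pKa = 3.04 − 3.0696 = -0.0296. [A⁻]/[HA] = 10^(-0.0296) = 0.934

[A⁻]/[HA] = 0.934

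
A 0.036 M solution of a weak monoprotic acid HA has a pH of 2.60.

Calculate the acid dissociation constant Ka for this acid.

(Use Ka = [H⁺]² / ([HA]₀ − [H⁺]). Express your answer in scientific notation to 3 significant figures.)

[H⁺] = 10^(−pH) = 10^(−2.60) = 2.512e-03 M. For HA ⇌ H⁺ + A⁻, Ka = [H⁺][A⁻]/[HA] = [H⁺]² / ([HA]₀ − [H⁺]) = (2.512e-03)² / (0.036 − 2.512e-03) = 1.88e-04.

K_a = 1.88e-04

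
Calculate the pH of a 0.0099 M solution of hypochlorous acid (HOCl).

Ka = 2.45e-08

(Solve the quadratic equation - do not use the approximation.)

x² + Ka×x - Ka×C = 0. Using quadratic formula: [H⁺] = 1.5562e-05

pH = 4.81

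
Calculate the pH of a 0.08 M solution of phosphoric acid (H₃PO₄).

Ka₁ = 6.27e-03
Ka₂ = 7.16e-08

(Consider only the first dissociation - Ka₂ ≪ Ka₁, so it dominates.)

First dissociation dominates. From Ka₁ = [H⁺][HA⁻]/[H₂A], x² + Ka₁·x − Ka₁·C = 0 with C = 0.08 M and Ka₁ = 6.27e-03. Solving: [H⁺] = (−Ka₁ + √(Ka₁² + 4·Ka₁·C)) / 2 = 1.9480e-02 M. pH = -log(1.9480e-02) = 1.71.

pH = 1.71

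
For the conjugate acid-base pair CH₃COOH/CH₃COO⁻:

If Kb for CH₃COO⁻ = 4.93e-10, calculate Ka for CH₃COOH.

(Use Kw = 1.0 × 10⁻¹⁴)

For a conjugate pair Ka × Kb = Kw, so Ka = Kw/Kb = 1.0 × 10⁻¹⁴ / 4.93e-10 = 2.03e-05.

K_a = 2.03e-05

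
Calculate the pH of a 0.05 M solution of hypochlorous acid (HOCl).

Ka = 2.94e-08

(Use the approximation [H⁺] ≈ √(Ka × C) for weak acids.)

[H⁺] = √(Ka × C) = √(2.94e-08 × 0.05) = 3.8341e-05. pH = -log(3.8341e-05)

pH = 4.42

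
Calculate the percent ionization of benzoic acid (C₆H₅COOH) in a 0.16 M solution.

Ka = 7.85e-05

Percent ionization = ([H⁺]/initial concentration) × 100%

Using Ka equilibrium: x² + Ka×x - Ka×C = 0. Solving: [H⁺] = 3.5050e-03. Percent = (3.5050e-03/0.16) × 100

Percent ionization = 2.19%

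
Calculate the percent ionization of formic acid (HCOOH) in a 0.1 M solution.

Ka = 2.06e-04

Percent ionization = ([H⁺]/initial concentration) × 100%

Using Ka equilibrium: x² + Ka×x - Ka×C = 0. Solving: [H⁺] = 4.4369e-03. Percent = (4.4369e-03/0.1) × 100

Percent ionization = 4.44%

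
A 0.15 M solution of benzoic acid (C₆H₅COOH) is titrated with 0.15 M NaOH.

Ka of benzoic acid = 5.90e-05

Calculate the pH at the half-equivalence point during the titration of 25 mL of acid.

At half-equivalence [HA] = [A⁻], so Henderson-Hasselbalch gives pH = pKa = -log(5.90e-05) = 4.23.

pH = pKa = 4.23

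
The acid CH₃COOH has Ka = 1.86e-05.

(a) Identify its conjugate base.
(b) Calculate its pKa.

(a) The conjugate base is formed by removing one H⁺ from CH₃COOH, giving CH₃COO⁻. (b) pKa = -log(Ka) = -log(1.86e-05) = 4.73.

Conjugate base: CH₃COO⁻; pK_a = 4.73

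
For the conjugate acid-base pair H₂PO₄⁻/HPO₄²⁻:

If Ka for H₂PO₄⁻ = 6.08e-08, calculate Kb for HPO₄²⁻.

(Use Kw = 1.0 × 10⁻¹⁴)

For a conjugate pair Ka × Kb = Kw, so Kb = Kw/Ka = 1.0 × 10⁻¹⁴ / 6.08e-08 = 1.64e-07.

K_b = 1.64e-07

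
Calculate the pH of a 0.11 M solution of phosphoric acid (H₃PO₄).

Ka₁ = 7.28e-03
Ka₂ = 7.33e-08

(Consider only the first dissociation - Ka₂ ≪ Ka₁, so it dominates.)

First dissociation dominates. From Ka₁ = [H⁺][HA⁻]/[H₂A], x² + Ka₁·x − Ka₁·C = 0 with C = 0.11 M and Ka₁ = 7.28e-03. Solving: [H⁺] = (−Ka₁ + √(Ka₁² + 4·Ka₁·C)) / 2 = 2.4892e-02 M. pH = -log(2.4892e-02) = 1.60.

pH = 1.60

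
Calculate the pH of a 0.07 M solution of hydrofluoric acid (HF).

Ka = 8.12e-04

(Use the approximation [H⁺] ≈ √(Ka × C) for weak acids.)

[H⁺] = √(Ka × C) = √(8.12e-04 × 0.07) = 7.5392e-03. pH = -log(7.5392e-03)

pH = 2.12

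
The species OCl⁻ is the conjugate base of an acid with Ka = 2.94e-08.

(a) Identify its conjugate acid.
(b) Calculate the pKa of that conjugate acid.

(a) The conjugate acid is formed by adding one H⁺ to OCl⁻, giving HOCl. (b) pKa = -log(Ka) = -log(2.94e-08) = 7.53.

Conjugate acid: HOCl; pK_a = 7.53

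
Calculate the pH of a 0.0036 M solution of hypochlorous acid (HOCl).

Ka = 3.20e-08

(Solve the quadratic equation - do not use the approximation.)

x² + Ka×x - Ka×C = 0. Using quadratic formula: [H⁺] = 1.0717e-05

pH = 4.97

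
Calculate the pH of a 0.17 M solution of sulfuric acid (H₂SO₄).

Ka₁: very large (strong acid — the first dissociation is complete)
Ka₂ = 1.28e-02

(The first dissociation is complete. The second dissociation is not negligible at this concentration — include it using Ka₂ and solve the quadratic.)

First dissociation is complete: [H⁺]₀ = [HSO₄⁻]₀ = C = 0.17 M. Second dissociation HSO₄⁻ ⇌ H⁺ + SO₄²⁻: let x = [SO₄²⁻]. Ka₂ = (C + x)·x / (C − x) = 1.28e-02 → x² + (C + Ka₂)·x − Ka₂·C = 0 → x² + 0.18280·x − 2.176e-03 = 0. x = (−0.18280 + √(0.18280² + 4 × 2.176e-03)) / 2 = 1.1216e-02 M. [H⁺] = C + x = 0.17 + 1.1216e-02 = 1.8122e-01 M. pH = -log(1.8122e-01) = 0.74.

pH = 0.74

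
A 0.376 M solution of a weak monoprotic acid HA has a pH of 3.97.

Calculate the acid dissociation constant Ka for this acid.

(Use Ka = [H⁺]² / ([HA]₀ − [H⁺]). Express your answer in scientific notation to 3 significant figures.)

[H⁺] = 10^(−pH) = 10^(−3.97) = 1.072e-04 M. For HA ⇌ H⁺ + A⁻, Ka = [H⁺][A⁻]/[HA] = [H⁺]² / ([HA]₀ − [H⁺]) = (1.072e-04)² / (0.376 − 1.072e-04) = 3.05e-08.

K_a = 3.05e-08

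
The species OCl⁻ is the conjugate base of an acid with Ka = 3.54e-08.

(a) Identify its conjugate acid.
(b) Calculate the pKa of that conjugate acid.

(a) The conjugate acid is formed by adding one H⁺ to OCl⁻, giving HOCl. (b) pKa = -log(Ka) = -log(3.54e-08) = 7.45.

Conjugate acid: HOCl; pK_a = 7.45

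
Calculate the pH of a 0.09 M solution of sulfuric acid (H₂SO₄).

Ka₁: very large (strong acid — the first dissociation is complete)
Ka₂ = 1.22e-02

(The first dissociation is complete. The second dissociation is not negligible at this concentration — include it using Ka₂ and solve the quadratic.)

First dissociation is complete: [H⁺]₀ = [HSO₄⁻]₀ = C = 0.09 M. Second dissociation HSO₄⁻ ⇌ H⁺ + SO₄²⁻: let x = [SO₄²⁻]. Ka₂ = (C + x)·x / (C − x) = 1.22e-02 → x² + (C + Ka₂)·x − Ka₂·C = 0 → x² + 0.10220·x − 1.098e-03 = 0. x = (−0.10220 + √(0.10220² + 4 × 1.098e-03)) / 2 = 9.8033e-03 M. [H⁺] = C + x = 0.09 + 9.8033e-03 = 9.9803e-02 M. pH = -log(9.9803e-02) = 1.00.

pH = 1.00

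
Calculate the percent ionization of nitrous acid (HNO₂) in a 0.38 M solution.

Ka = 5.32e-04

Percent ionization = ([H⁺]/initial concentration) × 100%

Using Ka equilibrium: x² + Ka×x - Ka×C = 0. Solving: [H⁺] = 1.3955e-02. Percent = (1.3955e-02/0.38) × 100

Percent ionization = 3.67%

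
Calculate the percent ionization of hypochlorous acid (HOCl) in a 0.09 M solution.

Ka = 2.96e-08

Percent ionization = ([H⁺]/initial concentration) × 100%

Using Ka equilibrium: x² + Ka×x - Ka×C = 0. Solving: [H⁺] = 5.1599e-05. Percent = (5.1599e-05/0.09) × 100

Percent ionization = 0.0573%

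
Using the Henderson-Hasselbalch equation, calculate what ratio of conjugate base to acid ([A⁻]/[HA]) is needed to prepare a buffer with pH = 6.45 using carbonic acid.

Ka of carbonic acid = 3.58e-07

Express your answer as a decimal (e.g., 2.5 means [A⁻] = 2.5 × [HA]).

pKa = -log(3.58e-07) = 6.4461. pH = pKa + log([A⁻]/[HA]), so log([A⁻]/[HA]) = pH − pKa = 6.45 − 6.4461 = 0.0039. [A⁻]/[HA] = 10^(0.0039) = 1.01

[A⁻]/[HA] = 1.01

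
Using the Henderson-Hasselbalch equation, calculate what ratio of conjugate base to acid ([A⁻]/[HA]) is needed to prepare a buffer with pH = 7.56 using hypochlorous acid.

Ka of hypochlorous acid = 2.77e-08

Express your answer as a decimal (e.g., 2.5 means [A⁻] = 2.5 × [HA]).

pKa = -log(2.77e-08) = 7.5575. pH = pKa + log([A⁻]/[HA]), so log([A⁻]/[HA]) = pH − pKa = 7.56 − 7.5575 = 0.0025. [A⁻]/[HA] = 10^(0.0025) = 1.01

[A⁻]/[HA] = 1.01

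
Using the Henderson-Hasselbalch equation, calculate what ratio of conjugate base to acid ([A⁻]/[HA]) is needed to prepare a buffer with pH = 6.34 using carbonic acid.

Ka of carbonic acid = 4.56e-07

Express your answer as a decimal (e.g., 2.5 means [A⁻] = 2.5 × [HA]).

pKa = -log(4.56e-07) = 6.3410. pH = pKa + log([A⁻]/[HA]), so log([A⁻]/[HA]) = pH − pKa = 6.34 − 6.3410 = -0.0010. [A⁻]/[HA] = 10^(-0.0010) = 0.998

[A⁻]/[HA] = 0.998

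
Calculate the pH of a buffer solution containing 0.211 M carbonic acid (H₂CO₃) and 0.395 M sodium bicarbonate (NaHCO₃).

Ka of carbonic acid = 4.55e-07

pKa = -log(4.55e-07) = 6.34. pH = pKa + log([A⁻]/[HA]) = 6.34 + log(0.395/0.211)

pH = 6.61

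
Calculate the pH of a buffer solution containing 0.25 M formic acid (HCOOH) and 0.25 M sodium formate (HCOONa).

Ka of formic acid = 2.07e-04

pKa = -log(2.07e-04) = 3.68. pH = pKa + log([A⁻]/[HA]) = 3.68 + log(0.25/0.25)

pH = 3.68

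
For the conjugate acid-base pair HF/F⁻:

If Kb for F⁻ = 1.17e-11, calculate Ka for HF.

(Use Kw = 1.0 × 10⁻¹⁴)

For a conjugate pair Ka × Kb = Kw, so Ka = Kw/Kb = 1.0 × 10⁻¹⁴ / 1.17e-11 = 8.55e-04.

K_a = 8.55e-04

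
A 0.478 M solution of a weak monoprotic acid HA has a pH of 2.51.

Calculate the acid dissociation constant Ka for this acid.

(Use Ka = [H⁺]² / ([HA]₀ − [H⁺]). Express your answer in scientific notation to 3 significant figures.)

[H⁺] = 10^(−pH) = 10^(−2.51) = 3.090e-03 M. For HA ⇌ H⁺ + A⁻, Ka = [H⁺][A⁻]/[HA] = [H⁺]² / ([HA]₀ − [H⁺]) = (3.090e-03)² / (0.478 − 3.090e-03) = 2.01e-05.

K_a = 2.01e-05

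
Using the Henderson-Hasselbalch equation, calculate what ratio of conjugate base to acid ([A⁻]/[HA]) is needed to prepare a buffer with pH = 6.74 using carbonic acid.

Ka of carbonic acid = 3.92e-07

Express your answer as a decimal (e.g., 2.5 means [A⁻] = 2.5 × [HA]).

pKa = -log(3.92e-07) = 6.4067. pH = pKa + log([A⁻]/[HA]), so log([A⁻]/[HA]) = pH − pKa = 6.74 − 6.4067 = 0.3333. [A⁻]/[HA] = 10^(0.3333) = 2.15

[A⁻]/[HA] = 2.15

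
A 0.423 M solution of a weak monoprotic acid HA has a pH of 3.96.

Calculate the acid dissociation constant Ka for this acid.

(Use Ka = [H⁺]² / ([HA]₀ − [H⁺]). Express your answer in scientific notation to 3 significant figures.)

[H⁺] = 10^(−pH) = 10^(−3.96) = 1.096e-04 M. For HA ⇌ H⁺ + A⁻, Ka = [H⁺][A⁻]/[HA] = [H⁺]² / ([HA]₀ − [H⁺]) = (1.096e-04)² / (0.423 − 1.096e-04) = 2.84e-08.

K_a = 2.84e-08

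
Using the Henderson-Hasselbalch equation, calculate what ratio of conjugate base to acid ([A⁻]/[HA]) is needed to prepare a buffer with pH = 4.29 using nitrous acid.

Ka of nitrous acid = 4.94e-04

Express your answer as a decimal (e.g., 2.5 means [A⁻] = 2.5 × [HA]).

pKa = -log(4.94e-04) = 3.3063. pH = pKa + log([A⁻]/[HA]), so log([A⁻]/[HA]) = pH − pKa = 4.29 − 3.3063 = 0.9837. [A⁻]/[HA] = 10^(0.9837) = 9.63

[A⁻]/[HA] = 9.63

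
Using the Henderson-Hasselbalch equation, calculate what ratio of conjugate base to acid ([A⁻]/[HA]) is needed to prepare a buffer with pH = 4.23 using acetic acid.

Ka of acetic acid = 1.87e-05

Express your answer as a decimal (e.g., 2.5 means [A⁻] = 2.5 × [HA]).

pKa = -log(1.87e-05) = 4.7282. pH = pKa + log([A⁻]/[HA]), so log([A⁻]/[HA]) = pH − pKa = 4.23 − 4.7282 = -0.4982. [A⁻]/[HA] = 10^(-0.4982) = 0.318

[A⁻]/[HA] = 0.318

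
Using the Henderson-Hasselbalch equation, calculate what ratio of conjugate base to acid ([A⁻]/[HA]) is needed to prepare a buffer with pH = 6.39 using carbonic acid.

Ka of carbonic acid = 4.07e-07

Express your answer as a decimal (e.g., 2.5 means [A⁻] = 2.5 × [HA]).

pKa = -log(4.07e-07) = 6.3904. pH = pKa + log([A⁻]/[HA]), so log([A⁻]/[HA]) = pH − pKa = 6.39 − 6.3904 = -0.0004. [A⁻]/[HA] = 10^(-0.0004) = 0.999

[A⁻]/[HA] = 0.999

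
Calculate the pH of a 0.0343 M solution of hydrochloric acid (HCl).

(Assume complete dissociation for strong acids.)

[H⁺] = 0.0343 M for strong acid. pH = -log[H⁺] = -log(0.0343)

pH = 1.46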